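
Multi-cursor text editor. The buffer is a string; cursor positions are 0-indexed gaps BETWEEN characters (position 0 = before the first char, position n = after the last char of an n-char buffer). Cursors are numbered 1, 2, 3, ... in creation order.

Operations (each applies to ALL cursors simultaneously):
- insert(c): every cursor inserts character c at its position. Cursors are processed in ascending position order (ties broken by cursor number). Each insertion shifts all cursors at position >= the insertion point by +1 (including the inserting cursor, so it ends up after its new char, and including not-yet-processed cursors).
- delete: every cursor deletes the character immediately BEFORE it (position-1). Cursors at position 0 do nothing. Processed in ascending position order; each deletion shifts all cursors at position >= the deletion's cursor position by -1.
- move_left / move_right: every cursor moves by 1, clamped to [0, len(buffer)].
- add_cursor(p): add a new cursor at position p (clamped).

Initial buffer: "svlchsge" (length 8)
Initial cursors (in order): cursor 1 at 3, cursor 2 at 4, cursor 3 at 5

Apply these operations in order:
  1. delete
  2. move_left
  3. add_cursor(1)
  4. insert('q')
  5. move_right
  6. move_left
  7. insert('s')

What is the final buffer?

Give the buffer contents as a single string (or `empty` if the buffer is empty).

After op 1 (delete): buffer="svsge" (len 5), cursors c1@2 c2@2 c3@2, authorship .....
After op 2 (move_left): buffer="svsge" (len 5), cursors c1@1 c2@1 c3@1, authorship .....
After op 3 (add_cursor(1)): buffer="svsge" (len 5), cursors c1@1 c2@1 c3@1 c4@1, authorship .....
After op 4 (insert('q')): buffer="sqqqqvsge" (len 9), cursors c1@5 c2@5 c3@5 c4@5, authorship .1234....
After op 5 (move_right): buffer="sqqqqvsge" (len 9), cursors c1@6 c2@6 c3@6 c4@6, authorship .1234....
After op 6 (move_left): buffer="sqqqqvsge" (len 9), cursors c1@5 c2@5 c3@5 c4@5, authorship .1234....
After op 7 (insert('s')): buffer="sqqqqssssvsge" (len 13), cursors c1@9 c2@9 c3@9 c4@9, authorship .12341234....

Answer: sqqqqssssvsge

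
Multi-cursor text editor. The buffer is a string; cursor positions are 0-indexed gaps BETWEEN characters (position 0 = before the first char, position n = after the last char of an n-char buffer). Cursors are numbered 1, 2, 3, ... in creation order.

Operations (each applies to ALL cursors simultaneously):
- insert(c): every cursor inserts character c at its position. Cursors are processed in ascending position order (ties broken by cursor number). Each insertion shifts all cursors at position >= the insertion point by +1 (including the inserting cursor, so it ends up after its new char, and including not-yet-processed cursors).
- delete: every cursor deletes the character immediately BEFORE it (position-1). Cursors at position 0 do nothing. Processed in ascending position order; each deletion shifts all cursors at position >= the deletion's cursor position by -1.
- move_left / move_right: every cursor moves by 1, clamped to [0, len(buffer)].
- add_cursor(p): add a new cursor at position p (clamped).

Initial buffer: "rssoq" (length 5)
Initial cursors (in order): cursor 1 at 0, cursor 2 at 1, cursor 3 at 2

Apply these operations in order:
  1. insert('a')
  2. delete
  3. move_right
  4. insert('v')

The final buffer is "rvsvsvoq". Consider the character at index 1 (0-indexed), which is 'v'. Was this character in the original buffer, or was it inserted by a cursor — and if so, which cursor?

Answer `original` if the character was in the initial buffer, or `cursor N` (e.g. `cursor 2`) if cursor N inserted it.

Answer: cursor 1

Derivation:
After op 1 (insert('a')): buffer="arasasoq" (len 8), cursors c1@1 c2@3 c3@5, authorship 1.2.3...
After op 2 (delete): buffer="rssoq" (len 5), cursors c1@0 c2@1 c3@2, authorship .....
After op 3 (move_right): buffer="rssoq" (len 5), cursors c1@1 c2@2 c3@3, authorship .....
After op 4 (insert('v')): buffer="rvsvsvoq" (len 8), cursors c1@2 c2@4 c3@6, authorship .1.2.3..
Authorship (.=original, N=cursor N): . 1 . 2 . 3 . .
Index 1: author = 1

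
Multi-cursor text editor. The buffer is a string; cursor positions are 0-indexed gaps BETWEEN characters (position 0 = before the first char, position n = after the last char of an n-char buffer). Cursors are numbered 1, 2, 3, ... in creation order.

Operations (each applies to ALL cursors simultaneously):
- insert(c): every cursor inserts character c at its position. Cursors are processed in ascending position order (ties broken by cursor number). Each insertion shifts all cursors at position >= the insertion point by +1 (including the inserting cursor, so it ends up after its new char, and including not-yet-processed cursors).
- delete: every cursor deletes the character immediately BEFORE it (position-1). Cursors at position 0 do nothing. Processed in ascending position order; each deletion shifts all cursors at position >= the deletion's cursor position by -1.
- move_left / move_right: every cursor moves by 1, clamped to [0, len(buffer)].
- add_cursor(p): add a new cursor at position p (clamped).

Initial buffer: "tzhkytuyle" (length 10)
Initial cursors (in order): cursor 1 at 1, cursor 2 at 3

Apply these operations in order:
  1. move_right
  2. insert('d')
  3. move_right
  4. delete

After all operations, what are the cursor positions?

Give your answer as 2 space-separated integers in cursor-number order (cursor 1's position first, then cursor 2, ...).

After op 1 (move_right): buffer="tzhkytuyle" (len 10), cursors c1@2 c2@4, authorship ..........
After op 2 (insert('d')): buffer="tzdhkdytuyle" (len 12), cursors c1@3 c2@6, authorship ..1..2......
After op 3 (move_right): buffer="tzdhkdytuyle" (len 12), cursors c1@4 c2@7, authorship ..1..2......
After op 4 (delete): buffer="tzdkdtuyle" (len 10), cursors c1@3 c2@5, authorship ..1.2.....

Answer: 3 5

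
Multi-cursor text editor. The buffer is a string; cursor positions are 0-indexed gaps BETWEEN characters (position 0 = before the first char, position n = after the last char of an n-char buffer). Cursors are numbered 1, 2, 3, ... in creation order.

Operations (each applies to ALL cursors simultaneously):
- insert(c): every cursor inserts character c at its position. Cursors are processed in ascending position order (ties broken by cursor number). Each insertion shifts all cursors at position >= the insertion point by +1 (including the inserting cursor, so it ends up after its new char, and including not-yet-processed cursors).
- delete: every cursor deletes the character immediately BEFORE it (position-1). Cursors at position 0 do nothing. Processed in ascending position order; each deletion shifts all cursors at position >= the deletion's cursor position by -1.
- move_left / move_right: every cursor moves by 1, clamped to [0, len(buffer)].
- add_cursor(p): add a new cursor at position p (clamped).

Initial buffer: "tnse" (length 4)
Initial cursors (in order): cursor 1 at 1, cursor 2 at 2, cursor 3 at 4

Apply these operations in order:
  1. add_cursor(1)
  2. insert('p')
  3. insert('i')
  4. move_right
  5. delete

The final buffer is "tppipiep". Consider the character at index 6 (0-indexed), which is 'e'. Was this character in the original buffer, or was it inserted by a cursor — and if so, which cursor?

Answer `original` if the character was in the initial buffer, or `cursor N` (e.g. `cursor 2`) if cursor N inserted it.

After op 1 (add_cursor(1)): buffer="tnse" (len 4), cursors c1@1 c4@1 c2@2 c3@4, authorship ....
After op 2 (insert('p')): buffer="tppnpsep" (len 8), cursors c1@3 c4@3 c2@5 c3@8, authorship .14.2..3
After op 3 (insert('i')): buffer="tppiinpisepi" (len 12), cursors c1@5 c4@5 c2@8 c3@12, authorship .1414.22..33
After op 4 (move_right): buffer="tppiinpisepi" (len 12), cursors c1@6 c4@6 c2@9 c3@12, authorship .1414.22..33
After op 5 (delete): buffer="tppipiep" (len 8), cursors c1@4 c4@4 c2@6 c3@8, authorship .14122.3
Authorship (.=original, N=cursor N): . 1 4 1 2 2 . 3
Index 6: author = original

Answer: original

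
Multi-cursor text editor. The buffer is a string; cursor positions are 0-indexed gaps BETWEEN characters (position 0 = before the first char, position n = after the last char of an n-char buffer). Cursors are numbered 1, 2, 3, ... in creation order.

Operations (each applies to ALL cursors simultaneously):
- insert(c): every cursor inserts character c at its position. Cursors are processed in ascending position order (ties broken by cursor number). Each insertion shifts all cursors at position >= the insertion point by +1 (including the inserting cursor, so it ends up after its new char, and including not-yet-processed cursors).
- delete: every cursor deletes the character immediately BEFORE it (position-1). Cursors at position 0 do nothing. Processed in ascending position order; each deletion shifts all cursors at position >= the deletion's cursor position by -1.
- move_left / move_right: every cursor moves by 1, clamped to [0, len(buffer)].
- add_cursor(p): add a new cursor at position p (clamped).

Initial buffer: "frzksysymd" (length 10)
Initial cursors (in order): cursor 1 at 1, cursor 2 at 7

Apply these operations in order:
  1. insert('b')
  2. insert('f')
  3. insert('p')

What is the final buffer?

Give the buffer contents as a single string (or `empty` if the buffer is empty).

After op 1 (insert('b')): buffer="fbrzksysbymd" (len 12), cursors c1@2 c2@9, authorship .1......2...
After op 2 (insert('f')): buffer="fbfrzksysbfymd" (len 14), cursors c1@3 c2@11, authorship .11......22...
After op 3 (insert('p')): buffer="fbfprzksysbfpymd" (len 16), cursors c1@4 c2@13, authorship .111......222...

Answer: fbfprzksysbfpymd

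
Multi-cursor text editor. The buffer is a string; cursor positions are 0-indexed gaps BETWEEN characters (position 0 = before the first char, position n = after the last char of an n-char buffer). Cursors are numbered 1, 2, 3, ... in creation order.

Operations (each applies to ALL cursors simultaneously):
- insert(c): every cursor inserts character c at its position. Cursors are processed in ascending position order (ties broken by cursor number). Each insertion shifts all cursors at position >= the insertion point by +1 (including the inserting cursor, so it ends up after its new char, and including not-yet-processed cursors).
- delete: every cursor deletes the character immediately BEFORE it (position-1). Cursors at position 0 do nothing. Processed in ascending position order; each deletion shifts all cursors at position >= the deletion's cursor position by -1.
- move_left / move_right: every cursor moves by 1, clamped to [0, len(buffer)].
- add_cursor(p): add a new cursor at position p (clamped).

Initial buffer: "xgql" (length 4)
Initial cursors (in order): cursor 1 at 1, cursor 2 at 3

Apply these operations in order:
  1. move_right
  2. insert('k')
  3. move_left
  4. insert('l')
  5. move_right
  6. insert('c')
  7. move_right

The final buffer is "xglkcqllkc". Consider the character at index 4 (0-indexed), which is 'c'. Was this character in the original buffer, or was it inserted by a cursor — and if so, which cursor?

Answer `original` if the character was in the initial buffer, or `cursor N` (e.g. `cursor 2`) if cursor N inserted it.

After op 1 (move_right): buffer="xgql" (len 4), cursors c1@2 c2@4, authorship ....
After op 2 (insert('k')): buffer="xgkqlk" (len 6), cursors c1@3 c2@6, authorship ..1..2
After op 3 (move_left): buffer="xgkqlk" (len 6), cursors c1@2 c2@5, authorship ..1..2
After op 4 (insert('l')): buffer="xglkqllk" (len 8), cursors c1@3 c2@7, authorship ..11..22
After op 5 (move_right): buffer="xglkqllk" (len 8), cursors c1@4 c2@8, authorship ..11..22
After op 6 (insert('c')): buffer="xglkcqllkc" (len 10), cursors c1@5 c2@10, authorship ..111..222
After op 7 (move_right): buffer="xglkcqllkc" (len 10), cursors c1@6 c2@10, authorship ..111..222
Authorship (.=original, N=cursor N): . . 1 1 1 . . 2 2 2
Index 4: author = 1

Answer: cursor 1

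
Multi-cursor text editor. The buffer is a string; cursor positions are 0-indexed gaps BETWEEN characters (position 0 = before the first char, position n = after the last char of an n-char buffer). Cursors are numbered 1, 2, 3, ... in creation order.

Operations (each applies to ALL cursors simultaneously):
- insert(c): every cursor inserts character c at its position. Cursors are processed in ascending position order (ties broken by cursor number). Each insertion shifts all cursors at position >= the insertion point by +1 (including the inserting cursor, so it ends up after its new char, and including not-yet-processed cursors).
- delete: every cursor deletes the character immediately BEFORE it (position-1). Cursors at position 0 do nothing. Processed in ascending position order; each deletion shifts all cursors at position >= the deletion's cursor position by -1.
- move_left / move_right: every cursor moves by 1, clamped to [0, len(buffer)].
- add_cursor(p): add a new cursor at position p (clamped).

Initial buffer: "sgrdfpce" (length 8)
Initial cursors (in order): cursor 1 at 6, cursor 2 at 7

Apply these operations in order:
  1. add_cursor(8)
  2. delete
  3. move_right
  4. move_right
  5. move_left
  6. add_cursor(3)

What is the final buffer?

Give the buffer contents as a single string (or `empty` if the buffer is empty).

After op 1 (add_cursor(8)): buffer="sgrdfpce" (len 8), cursors c1@6 c2@7 c3@8, authorship ........
After op 2 (delete): buffer="sgrdf" (len 5), cursors c1@5 c2@5 c3@5, authorship .....
After op 3 (move_right): buffer="sgrdf" (len 5), cursors c1@5 c2@5 c3@5, authorship .....
After op 4 (move_right): buffer="sgrdf" (len 5), cursors c1@5 c2@5 c3@5, authorship .....
After op 5 (move_left): buffer="sgrdf" (len 5), cursors c1@4 c2@4 c3@4, authorship .....
After op 6 (add_cursor(3)): buffer="sgrdf" (len 5), cursors c4@3 c1@4 c2@4 c3@4, authorship .....

Answer: sgrdf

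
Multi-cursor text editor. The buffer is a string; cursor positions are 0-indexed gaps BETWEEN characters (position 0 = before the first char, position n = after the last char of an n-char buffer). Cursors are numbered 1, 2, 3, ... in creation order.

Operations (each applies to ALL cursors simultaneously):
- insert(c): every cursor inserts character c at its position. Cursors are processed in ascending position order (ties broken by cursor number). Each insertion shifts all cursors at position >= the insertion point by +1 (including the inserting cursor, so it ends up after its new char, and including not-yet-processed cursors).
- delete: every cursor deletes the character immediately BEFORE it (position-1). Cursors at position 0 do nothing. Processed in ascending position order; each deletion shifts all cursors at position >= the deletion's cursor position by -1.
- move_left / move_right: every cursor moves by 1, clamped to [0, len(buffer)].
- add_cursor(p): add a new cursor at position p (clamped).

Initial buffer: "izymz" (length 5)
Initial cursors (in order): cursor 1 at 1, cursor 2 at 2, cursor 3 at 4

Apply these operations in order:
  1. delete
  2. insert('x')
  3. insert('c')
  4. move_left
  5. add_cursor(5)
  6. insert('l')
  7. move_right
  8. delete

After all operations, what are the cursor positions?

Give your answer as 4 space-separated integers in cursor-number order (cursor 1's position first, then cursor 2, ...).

After op 1 (delete): buffer="yz" (len 2), cursors c1@0 c2@0 c3@1, authorship ..
After op 2 (insert('x')): buffer="xxyxz" (len 5), cursors c1@2 c2@2 c3@4, authorship 12.3.
After op 3 (insert('c')): buffer="xxccyxcz" (len 8), cursors c1@4 c2@4 c3@7, authorship 1212.33.
After op 4 (move_left): buffer="xxccyxcz" (len 8), cursors c1@3 c2@3 c3@6, authorship 1212.33.
After op 5 (add_cursor(5)): buffer="xxccyxcz" (len 8), cursors c1@3 c2@3 c4@5 c3@6, authorship 1212.33.
After op 6 (insert('l')): buffer="xxcllcylxlcz" (len 12), cursors c1@5 c2@5 c4@8 c3@10, authorship 121122.4333.
After op 7 (move_right): buffer="xxcllcylxlcz" (len 12), cursors c1@6 c2@6 c4@9 c3@11, authorship 121122.4333.
After op 8 (delete): buffer="xxclyllz" (len 8), cursors c1@4 c2@4 c4@6 c3@7, authorship 1211.43.

Answer: 4 4 7 6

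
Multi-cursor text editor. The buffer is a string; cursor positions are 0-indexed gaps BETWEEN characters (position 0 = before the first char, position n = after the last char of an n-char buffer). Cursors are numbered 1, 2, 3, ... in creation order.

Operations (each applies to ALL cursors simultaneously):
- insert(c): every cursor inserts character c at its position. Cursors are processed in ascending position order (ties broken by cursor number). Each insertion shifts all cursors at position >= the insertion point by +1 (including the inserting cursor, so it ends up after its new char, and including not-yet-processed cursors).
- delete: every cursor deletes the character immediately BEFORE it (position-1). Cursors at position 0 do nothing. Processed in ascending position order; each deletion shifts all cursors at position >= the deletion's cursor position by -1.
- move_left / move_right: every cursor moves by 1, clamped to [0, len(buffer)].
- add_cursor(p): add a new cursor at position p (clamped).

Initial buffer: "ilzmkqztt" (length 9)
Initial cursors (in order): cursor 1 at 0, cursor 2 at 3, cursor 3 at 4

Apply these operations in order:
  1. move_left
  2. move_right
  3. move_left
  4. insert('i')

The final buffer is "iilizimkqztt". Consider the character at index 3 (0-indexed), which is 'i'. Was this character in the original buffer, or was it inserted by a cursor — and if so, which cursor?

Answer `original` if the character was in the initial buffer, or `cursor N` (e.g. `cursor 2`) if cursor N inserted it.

After op 1 (move_left): buffer="ilzmkqztt" (len 9), cursors c1@0 c2@2 c3@3, authorship .........
After op 2 (move_right): buffer="ilzmkqztt" (len 9), cursors c1@1 c2@3 c3@4, authorship .........
After op 3 (move_left): buffer="ilzmkqztt" (len 9), cursors c1@0 c2@2 c3@3, authorship .........
After op 4 (insert('i')): buffer="iilizimkqztt" (len 12), cursors c1@1 c2@4 c3@6, authorship 1..2.3......
Authorship (.=original, N=cursor N): 1 . . 2 . 3 . . . . . .
Index 3: author = 2

Answer: cursor 2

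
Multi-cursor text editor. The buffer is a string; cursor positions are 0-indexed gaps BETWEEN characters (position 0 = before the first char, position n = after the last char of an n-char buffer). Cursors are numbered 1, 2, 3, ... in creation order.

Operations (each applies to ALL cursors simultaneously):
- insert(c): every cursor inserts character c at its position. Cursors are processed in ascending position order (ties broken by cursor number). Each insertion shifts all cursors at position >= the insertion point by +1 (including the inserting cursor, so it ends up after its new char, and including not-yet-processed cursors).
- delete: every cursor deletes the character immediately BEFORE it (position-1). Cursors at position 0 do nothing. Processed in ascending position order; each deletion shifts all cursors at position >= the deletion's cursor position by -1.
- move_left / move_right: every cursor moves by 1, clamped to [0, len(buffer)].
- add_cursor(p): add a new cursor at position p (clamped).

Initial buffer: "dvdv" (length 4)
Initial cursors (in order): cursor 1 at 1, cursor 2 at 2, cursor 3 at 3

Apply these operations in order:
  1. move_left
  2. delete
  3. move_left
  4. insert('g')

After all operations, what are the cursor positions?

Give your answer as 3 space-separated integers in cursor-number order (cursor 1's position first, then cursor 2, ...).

After op 1 (move_left): buffer="dvdv" (len 4), cursors c1@0 c2@1 c3@2, authorship ....
After op 2 (delete): buffer="dv" (len 2), cursors c1@0 c2@0 c3@0, authorship ..
After op 3 (move_left): buffer="dv" (len 2), cursors c1@0 c2@0 c3@0, authorship ..
After op 4 (insert('g')): buffer="gggdv" (len 5), cursors c1@3 c2@3 c3@3, authorship 123..

Answer: 3 3 3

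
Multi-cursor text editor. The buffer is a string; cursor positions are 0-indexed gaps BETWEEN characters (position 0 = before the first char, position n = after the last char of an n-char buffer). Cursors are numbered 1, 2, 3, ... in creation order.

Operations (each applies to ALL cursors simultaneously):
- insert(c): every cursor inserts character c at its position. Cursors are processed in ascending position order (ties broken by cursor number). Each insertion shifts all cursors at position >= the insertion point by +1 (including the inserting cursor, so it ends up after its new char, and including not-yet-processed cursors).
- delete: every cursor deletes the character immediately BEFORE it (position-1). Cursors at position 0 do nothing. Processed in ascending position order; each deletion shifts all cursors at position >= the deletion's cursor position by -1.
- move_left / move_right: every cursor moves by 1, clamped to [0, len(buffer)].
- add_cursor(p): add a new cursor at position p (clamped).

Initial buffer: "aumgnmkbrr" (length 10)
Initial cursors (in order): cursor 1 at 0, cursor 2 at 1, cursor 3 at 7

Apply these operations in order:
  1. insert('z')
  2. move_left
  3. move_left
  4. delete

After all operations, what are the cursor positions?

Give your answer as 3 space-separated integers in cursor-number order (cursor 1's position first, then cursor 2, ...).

Answer: 0 0 6

Derivation:
After op 1 (insert('z')): buffer="zazumgnmkzbrr" (len 13), cursors c1@1 c2@3 c3@10, authorship 1.2......3...
After op 2 (move_left): buffer="zazumgnmkzbrr" (len 13), cursors c1@0 c2@2 c3@9, authorship 1.2......3...
After op 3 (move_left): buffer="zazumgnmkzbrr" (len 13), cursors c1@0 c2@1 c3@8, authorship 1.2......3...
After op 4 (delete): buffer="azumgnkzbrr" (len 11), cursors c1@0 c2@0 c3@6, authorship .2.....3...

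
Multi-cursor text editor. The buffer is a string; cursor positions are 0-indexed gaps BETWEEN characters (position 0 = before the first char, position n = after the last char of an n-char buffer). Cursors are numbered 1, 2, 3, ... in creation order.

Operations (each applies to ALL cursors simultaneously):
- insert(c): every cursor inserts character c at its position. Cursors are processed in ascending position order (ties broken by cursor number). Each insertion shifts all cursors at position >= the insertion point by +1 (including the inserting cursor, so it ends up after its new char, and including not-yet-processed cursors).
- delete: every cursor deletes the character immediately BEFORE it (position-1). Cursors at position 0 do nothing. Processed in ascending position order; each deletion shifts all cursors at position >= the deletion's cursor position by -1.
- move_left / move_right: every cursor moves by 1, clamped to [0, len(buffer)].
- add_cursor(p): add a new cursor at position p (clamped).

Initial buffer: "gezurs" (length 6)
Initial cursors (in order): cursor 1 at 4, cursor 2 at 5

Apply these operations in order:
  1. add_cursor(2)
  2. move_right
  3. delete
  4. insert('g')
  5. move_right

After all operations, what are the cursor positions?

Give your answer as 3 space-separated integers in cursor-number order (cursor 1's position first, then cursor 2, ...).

After op 1 (add_cursor(2)): buffer="gezurs" (len 6), cursors c3@2 c1@4 c2@5, authorship ......
After op 2 (move_right): buffer="gezurs" (len 6), cursors c3@3 c1@5 c2@6, authorship ......
After op 3 (delete): buffer="geu" (len 3), cursors c3@2 c1@3 c2@3, authorship ...
After op 4 (insert('g')): buffer="gegugg" (len 6), cursors c3@3 c1@6 c2@6, authorship ..3.12
After op 5 (move_right): buffer="gegugg" (len 6), cursors c3@4 c1@6 c2@6, authorship ..3.12

Answer: 6 6 4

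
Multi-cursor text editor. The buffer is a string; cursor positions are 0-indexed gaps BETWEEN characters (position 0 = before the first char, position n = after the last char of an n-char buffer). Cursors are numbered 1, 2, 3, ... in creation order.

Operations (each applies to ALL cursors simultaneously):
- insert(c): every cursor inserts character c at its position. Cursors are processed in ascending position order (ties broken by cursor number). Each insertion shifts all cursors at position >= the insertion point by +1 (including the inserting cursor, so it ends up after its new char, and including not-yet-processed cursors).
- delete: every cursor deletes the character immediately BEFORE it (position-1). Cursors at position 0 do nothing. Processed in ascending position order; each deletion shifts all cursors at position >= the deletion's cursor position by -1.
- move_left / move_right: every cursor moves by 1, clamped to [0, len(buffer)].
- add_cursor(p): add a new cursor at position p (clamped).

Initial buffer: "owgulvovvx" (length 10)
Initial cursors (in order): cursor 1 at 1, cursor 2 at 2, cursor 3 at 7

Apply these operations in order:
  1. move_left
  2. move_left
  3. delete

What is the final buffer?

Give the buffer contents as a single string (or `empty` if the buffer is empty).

After op 1 (move_left): buffer="owgulvovvx" (len 10), cursors c1@0 c2@1 c3@6, authorship ..........
After op 2 (move_left): buffer="owgulvovvx" (len 10), cursors c1@0 c2@0 c3@5, authorship ..........
After op 3 (delete): buffer="owguvovvx" (len 9), cursors c1@0 c2@0 c3@4, authorship .........

Answer: owguvovvx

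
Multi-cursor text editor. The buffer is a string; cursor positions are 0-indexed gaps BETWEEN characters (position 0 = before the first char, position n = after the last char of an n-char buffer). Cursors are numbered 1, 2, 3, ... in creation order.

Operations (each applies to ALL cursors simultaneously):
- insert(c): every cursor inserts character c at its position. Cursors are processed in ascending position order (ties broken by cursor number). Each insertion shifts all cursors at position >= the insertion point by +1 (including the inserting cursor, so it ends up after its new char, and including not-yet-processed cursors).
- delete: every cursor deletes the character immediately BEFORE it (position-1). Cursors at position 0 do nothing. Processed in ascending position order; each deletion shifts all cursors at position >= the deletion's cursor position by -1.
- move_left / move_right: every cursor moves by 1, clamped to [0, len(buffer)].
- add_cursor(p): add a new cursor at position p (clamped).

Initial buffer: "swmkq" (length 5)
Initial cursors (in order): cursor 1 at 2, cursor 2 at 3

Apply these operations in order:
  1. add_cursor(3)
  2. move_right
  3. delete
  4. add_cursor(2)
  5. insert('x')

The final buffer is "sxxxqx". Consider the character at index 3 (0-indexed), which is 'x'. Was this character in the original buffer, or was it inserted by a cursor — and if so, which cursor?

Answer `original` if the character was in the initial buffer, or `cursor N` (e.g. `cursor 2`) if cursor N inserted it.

Answer: cursor 3

Derivation:
After op 1 (add_cursor(3)): buffer="swmkq" (len 5), cursors c1@2 c2@3 c3@3, authorship .....
After op 2 (move_right): buffer="swmkq" (len 5), cursors c1@3 c2@4 c3@4, authorship .....
After op 3 (delete): buffer="sq" (len 2), cursors c1@1 c2@1 c3@1, authorship ..
After op 4 (add_cursor(2)): buffer="sq" (len 2), cursors c1@1 c2@1 c3@1 c4@2, authorship ..
After op 5 (insert('x')): buffer="sxxxqx" (len 6), cursors c1@4 c2@4 c3@4 c4@6, authorship .123.4
Authorship (.=original, N=cursor N): . 1 2 3 . 4
Index 3: author = 3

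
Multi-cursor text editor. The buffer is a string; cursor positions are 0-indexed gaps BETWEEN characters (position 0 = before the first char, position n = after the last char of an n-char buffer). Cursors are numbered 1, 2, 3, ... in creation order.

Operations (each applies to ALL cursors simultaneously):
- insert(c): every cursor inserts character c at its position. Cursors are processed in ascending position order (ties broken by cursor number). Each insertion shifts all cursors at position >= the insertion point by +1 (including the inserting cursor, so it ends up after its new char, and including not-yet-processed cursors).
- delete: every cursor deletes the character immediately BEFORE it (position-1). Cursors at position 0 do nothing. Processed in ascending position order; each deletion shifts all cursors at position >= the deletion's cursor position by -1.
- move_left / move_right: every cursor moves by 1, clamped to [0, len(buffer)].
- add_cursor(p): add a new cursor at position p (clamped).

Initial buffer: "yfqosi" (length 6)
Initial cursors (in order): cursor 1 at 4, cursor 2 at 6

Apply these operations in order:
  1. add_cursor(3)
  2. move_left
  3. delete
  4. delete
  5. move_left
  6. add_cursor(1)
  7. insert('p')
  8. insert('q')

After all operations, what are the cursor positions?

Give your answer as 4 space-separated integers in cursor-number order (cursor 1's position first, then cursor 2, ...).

Answer: 6 6 6 9

Derivation:
After op 1 (add_cursor(3)): buffer="yfqosi" (len 6), cursors c3@3 c1@4 c2@6, authorship ......
After op 2 (move_left): buffer="yfqosi" (len 6), cursors c3@2 c1@3 c2@5, authorship ......
After op 3 (delete): buffer="yoi" (len 3), cursors c1@1 c3@1 c2@2, authorship ...
After op 4 (delete): buffer="i" (len 1), cursors c1@0 c2@0 c3@0, authorship .
After op 5 (move_left): buffer="i" (len 1), cursors c1@0 c2@0 c3@0, authorship .
After op 6 (add_cursor(1)): buffer="i" (len 1), cursors c1@0 c2@0 c3@0 c4@1, authorship .
After op 7 (insert('p')): buffer="pppip" (len 5), cursors c1@3 c2@3 c3@3 c4@5, authorship 123.4
After op 8 (insert('q')): buffer="pppqqqipq" (len 9), cursors c1@6 c2@6 c3@6 c4@9, authorship 123123.44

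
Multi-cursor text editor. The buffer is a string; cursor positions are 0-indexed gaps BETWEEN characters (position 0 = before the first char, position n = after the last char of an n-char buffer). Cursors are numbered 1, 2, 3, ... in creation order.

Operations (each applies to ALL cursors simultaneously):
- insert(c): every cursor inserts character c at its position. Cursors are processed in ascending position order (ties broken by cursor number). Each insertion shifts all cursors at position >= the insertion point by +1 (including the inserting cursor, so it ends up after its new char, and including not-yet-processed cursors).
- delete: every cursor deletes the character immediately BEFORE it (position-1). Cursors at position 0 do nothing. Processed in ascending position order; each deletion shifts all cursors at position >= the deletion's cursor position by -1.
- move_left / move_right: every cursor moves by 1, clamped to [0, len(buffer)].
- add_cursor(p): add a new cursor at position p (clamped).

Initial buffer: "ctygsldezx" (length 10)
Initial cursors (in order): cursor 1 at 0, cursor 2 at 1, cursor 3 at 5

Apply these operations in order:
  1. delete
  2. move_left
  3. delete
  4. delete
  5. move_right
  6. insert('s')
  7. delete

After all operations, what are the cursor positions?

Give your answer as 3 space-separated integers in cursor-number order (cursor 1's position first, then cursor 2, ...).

Answer: 1 1 1

Derivation:
After op 1 (delete): buffer="tygldezx" (len 8), cursors c1@0 c2@0 c3@3, authorship ........
After op 2 (move_left): buffer="tygldezx" (len 8), cursors c1@0 c2@0 c3@2, authorship ........
After op 3 (delete): buffer="tgldezx" (len 7), cursors c1@0 c2@0 c3@1, authorship .......
After op 4 (delete): buffer="gldezx" (len 6), cursors c1@0 c2@0 c3@0, authorship ......
After op 5 (move_right): buffer="gldezx" (len 6), cursors c1@1 c2@1 c3@1, authorship ......
After op 6 (insert('s')): buffer="gsssldezx" (len 9), cursors c1@4 c2@4 c3@4, authorship .123.....
After op 7 (delete): buffer="gldezx" (len 6), cursors c1@1 c2@1 c3@1, authorship ......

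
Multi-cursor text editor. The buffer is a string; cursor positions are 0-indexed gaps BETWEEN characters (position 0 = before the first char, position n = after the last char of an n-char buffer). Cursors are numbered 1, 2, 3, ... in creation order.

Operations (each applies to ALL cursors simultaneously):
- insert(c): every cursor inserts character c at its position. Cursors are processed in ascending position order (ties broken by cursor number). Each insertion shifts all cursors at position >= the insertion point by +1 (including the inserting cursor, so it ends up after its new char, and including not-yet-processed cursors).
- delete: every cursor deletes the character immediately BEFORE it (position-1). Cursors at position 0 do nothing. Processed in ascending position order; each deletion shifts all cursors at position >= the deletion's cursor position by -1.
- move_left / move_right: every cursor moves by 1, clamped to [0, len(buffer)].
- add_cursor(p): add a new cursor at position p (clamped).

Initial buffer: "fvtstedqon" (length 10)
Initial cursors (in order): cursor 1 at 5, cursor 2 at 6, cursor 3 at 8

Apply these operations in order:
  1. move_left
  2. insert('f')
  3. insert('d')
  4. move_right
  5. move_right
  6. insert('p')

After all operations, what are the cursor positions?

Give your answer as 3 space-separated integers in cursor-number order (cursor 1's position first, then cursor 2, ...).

After op 1 (move_left): buffer="fvtstedqon" (len 10), cursors c1@4 c2@5 c3@7, authorship ..........
After op 2 (insert('f')): buffer="fvtsftfedfqon" (len 13), cursors c1@5 c2@7 c3@10, authorship ....1.2..3...
After op 3 (insert('d')): buffer="fvtsfdtfdedfdqon" (len 16), cursors c1@6 c2@9 c3@13, authorship ....11.22..33...
After op 4 (move_right): buffer="fvtsfdtfdedfdqon" (len 16), cursors c1@7 c2@10 c3@14, authorship ....11.22..33...
After op 5 (move_right): buffer="fvtsfdtfdedfdqon" (len 16), cursors c1@8 c2@11 c3@15, authorship ....11.22..33...
After op 6 (insert('p')): buffer="fvtsfdtfpdedpfdqopn" (len 19), cursors c1@9 c2@13 c3@18, authorship ....11.212..233..3.

Answer: 9 13 18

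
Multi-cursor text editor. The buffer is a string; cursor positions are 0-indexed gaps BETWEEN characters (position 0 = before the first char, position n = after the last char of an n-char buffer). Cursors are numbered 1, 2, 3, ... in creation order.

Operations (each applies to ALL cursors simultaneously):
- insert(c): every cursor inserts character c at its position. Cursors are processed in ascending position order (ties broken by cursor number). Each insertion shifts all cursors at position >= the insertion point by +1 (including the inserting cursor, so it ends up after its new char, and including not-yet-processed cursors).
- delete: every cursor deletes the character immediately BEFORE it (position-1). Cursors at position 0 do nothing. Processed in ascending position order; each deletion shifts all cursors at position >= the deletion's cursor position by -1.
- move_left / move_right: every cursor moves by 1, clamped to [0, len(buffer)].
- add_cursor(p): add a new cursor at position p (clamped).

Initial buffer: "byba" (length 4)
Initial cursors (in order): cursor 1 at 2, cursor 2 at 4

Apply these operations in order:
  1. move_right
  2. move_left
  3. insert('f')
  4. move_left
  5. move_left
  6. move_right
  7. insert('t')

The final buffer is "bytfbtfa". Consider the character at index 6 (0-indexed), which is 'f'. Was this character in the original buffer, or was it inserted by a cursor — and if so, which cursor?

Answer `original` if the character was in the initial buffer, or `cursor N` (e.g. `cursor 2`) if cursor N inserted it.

Answer: cursor 2

Derivation:
After op 1 (move_right): buffer="byba" (len 4), cursors c1@3 c2@4, authorship ....
After op 2 (move_left): buffer="byba" (len 4), cursors c1@2 c2@3, authorship ....
After op 3 (insert('f')): buffer="byfbfa" (len 6), cursors c1@3 c2@5, authorship ..1.2.
After op 4 (move_left): buffer="byfbfa" (len 6), cursors c1@2 c2@4, authorship ..1.2.
After op 5 (move_left): buffer="byfbfa" (len 6), cursors c1@1 c2@3, authorship ..1.2.
After op 6 (move_right): buffer="byfbfa" (len 6), cursors c1@2 c2@4, authorship ..1.2.
After op 7 (insert('t')): buffer="bytfbtfa" (len 8), cursors c1@3 c2@6, authorship ..11.22.
Authorship (.=original, N=cursor N): . . 1 1 . 2 2 .
Index 6: author = 2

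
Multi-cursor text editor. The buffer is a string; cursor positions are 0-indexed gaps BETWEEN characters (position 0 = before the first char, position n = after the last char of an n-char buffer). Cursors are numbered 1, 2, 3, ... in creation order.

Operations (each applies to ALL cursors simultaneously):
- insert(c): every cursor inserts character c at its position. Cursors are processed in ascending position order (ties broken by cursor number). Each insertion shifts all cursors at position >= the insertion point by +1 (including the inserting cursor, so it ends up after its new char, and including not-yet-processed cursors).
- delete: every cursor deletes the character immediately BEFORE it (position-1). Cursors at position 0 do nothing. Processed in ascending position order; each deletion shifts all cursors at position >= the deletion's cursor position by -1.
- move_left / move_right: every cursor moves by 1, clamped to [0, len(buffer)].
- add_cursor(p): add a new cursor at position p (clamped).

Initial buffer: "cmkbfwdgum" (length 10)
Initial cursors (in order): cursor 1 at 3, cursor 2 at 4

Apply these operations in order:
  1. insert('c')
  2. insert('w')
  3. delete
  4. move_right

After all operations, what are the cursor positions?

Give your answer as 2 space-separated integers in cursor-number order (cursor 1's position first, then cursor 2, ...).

Answer: 5 7

Derivation:
After op 1 (insert('c')): buffer="cmkcbcfwdgum" (len 12), cursors c1@4 c2@6, authorship ...1.2......
After op 2 (insert('w')): buffer="cmkcwbcwfwdgum" (len 14), cursors c1@5 c2@8, authorship ...11.22......
After op 3 (delete): buffer="cmkcbcfwdgum" (len 12), cursors c1@4 c2@6, authorship ...1.2......
After op 4 (move_right): buffer="cmkcbcfwdgum" (len 12), cursors c1@5 c2@7, authorship ...1.2......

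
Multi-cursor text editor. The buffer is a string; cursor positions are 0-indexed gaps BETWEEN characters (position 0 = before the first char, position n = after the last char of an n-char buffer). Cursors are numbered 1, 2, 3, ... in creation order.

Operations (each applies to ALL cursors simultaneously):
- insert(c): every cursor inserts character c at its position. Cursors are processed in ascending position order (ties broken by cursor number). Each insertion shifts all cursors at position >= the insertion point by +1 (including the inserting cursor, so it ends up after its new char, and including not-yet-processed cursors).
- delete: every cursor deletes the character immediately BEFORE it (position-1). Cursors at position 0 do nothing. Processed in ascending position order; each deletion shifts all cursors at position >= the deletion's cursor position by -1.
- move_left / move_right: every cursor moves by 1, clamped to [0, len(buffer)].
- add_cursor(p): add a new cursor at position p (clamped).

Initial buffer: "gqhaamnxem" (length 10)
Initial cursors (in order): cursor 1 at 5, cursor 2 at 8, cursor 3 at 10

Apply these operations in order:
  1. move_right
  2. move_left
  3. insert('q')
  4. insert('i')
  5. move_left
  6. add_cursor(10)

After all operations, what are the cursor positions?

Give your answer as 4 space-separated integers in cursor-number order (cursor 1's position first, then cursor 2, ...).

Answer: 6 11 14 10

Derivation:
After op 1 (move_right): buffer="gqhaamnxem" (len 10), cursors c1@6 c2@9 c3@10, authorship ..........
After op 2 (move_left): buffer="gqhaamnxem" (len 10), cursors c1@5 c2@8 c3@9, authorship ..........
After op 3 (insert('q')): buffer="gqhaaqmnxqeqm" (len 13), cursors c1@6 c2@10 c3@12, authorship .....1...2.3.
After op 4 (insert('i')): buffer="gqhaaqimnxqieqim" (len 16), cursors c1@7 c2@12 c3@15, authorship .....11...22.33.
After op 5 (move_left): buffer="gqhaaqimnxqieqim" (len 16), cursors c1@6 c2@11 c3@14, authorship .....11...22.33.
After op 6 (add_cursor(10)): buffer="gqhaaqimnxqieqim" (len 16), cursors c1@6 c4@10 c2@11 c3@14, authorship .....11...22.33.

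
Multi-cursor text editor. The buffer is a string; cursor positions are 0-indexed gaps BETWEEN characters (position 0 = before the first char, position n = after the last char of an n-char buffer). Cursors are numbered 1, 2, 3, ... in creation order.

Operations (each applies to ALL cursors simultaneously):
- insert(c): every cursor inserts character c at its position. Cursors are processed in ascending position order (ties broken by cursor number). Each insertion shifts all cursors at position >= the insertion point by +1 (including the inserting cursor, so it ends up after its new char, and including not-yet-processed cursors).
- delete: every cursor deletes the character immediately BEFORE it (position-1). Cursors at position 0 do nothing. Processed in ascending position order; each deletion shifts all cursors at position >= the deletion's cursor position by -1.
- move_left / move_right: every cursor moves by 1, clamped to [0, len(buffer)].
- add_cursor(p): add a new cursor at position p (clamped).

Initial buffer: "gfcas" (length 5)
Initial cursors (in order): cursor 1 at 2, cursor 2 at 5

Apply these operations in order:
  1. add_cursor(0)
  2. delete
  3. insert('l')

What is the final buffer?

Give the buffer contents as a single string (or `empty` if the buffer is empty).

Answer: lglcal

Derivation:
After op 1 (add_cursor(0)): buffer="gfcas" (len 5), cursors c3@0 c1@2 c2@5, authorship .....
After op 2 (delete): buffer="gca" (len 3), cursors c3@0 c1@1 c2@3, authorship ...
After op 3 (insert('l')): buffer="lglcal" (len 6), cursors c3@1 c1@3 c2@6, authorship 3.1..2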